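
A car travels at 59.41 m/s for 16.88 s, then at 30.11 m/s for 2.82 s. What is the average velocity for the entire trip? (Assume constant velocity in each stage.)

d₁ = v₁t₁ = 59.41 × 16.88 = 1002.8408 m
d₂ = v₂t₂ = 30.11 × 2.82 = 84.9102 m
d_total = 1087.751 m, t_total = 19.7 s
v_avg = d_total/t_total = 1087.751/19.7 = 55.22 m/s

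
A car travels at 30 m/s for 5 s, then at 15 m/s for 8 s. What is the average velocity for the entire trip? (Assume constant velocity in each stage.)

d₁ = v₁t₁ = 30 × 5 = 150 m
d₂ = v₂t₂ = 15 × 8 = 120 m
d_total = 270 m, t_total = 13 s
v_avg = d_total/t_total = 270/13 = 20.77 m/s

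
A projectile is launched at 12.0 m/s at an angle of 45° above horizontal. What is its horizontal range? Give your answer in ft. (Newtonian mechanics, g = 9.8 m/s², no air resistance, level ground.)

R = v₀² × sin(2θ) / g = 12.0² × sin(2 × 45°) / 9.8 = 144.0 × 1.0 / 9.8 = 14.6939 m
R = 14.6939 m / 0.3048 = 48.21 ft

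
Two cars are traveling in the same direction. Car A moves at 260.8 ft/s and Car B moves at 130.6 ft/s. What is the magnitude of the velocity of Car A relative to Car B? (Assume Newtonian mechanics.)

v_rel = |v_A - v_B| = |260.8 - 130.6| = 130.2 ft/s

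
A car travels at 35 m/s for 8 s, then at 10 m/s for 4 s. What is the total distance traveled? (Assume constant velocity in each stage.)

d₁ = v₁t₁ = 35 × 8 = 280 m
d₂ = v₂t₂ = 10 × 4 = 40 m
d_total = 280 + 40 = 320 m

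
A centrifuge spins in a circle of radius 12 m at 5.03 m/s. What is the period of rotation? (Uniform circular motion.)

T = 2πr/v = 2π×12/5.03 = 14.99 s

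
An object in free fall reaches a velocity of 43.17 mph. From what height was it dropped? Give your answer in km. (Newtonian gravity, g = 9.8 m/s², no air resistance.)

v = 43.17 mph × 0.44704 = 19.2987 m/s
h = v² / (2g) = 19.2987² / (2 × 9.8) = 19.002 m
h = 19.002 m / 1000.0 = 0.019 km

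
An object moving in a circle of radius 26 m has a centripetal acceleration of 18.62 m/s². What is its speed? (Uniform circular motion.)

v = √(a_c × r) = √(18.62 × 26) = 22.0 m/s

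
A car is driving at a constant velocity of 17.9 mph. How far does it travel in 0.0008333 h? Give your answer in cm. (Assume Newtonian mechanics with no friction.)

v = 17.9 mph × 0.44704 = 8.00202 m/s
t = 0.0008333 h × 3600.0 = 2.99988 s
d = v × t = 8.00202 × 2.99988 = 24.0051 m
d = 24.0051 m / 0.01 = 2401 cm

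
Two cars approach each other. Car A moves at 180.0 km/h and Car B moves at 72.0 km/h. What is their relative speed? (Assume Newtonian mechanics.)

v_rel = v_A + v_B = 180.0 + 72.0 = 252.0 km/h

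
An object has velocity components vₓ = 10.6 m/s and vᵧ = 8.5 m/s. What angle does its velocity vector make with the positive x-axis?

θ = arctan(vᵧ/vₓ) = arctan(8.5/10.6) = 38.73°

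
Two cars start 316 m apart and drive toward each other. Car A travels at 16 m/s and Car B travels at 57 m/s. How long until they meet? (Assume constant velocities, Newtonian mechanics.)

Combined speed: v_combined = 16 + 57 = 73 m/s
Time to meet: t = d/v_combined = 316/73 = 4.33 s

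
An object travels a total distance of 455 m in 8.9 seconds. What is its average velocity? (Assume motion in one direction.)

v_avg = Δd / Δt = 455 / 8.9 = 51.12 m/s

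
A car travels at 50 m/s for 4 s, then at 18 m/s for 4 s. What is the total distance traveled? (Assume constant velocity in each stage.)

d₁ = v₁t₁ = 50 × 4 = 200 m
d₂ = v₂t₂ = 18 × 4 = 72 m
d_total = 200 + 72 = 272 m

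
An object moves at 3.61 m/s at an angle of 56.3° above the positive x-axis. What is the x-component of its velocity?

vₓ = v cos(θ) = 3.61 × cos(56.3°) = 2.0 m/s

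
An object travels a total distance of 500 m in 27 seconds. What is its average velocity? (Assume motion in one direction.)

v_avg = Δd / Δt = 500 / 27 = 18.52 m/s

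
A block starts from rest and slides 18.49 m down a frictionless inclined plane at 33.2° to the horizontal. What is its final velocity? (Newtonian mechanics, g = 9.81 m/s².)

a = g sin(θ) = 9.81 × sin(33.2°) = 5.3716 m/s²
v = √(2ad) = √(2 × 5.3716 × 18.49) = 14.09 m/s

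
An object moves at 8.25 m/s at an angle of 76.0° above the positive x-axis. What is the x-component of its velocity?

vₓ = v cos(θ) = 8.25 × cos(76.0°) = 2.0 m/s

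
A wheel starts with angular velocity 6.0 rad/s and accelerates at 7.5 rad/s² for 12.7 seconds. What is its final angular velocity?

ω = ω₀ + αt = 6.0 + 7.5 × 12.7 = 101.25 rad/s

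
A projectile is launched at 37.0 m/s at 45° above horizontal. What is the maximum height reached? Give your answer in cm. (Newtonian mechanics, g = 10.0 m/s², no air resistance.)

H = v₀² × sin²(θ) / (2g) = 37.0² × sin(45°)² / (2 × 10.0) = 1369.0 × 0.5 / 20.0 = 34.225 m
H = 34.225 m / 0.01 = 3422 cm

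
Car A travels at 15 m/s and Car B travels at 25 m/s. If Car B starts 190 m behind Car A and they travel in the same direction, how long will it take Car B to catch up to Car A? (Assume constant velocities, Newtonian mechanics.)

Relative speed: v_rel = 25 - 15 = 10 m/s
Time to catch: t = d₀/v_rel = 190/10 = 19.0 s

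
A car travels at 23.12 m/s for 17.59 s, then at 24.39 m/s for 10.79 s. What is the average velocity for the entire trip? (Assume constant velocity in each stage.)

d₁ = v₁t₁ = 23.12 × 17.59 = 406.6808 m
d₂ = v₂t₂ = 24.39 × 10.79 = 263.1681 m
d_total = 669.8489 m, t_total = 28.38 s
v_avg = d_total/t_total = 669.8489/28.38 = 23.6 m/s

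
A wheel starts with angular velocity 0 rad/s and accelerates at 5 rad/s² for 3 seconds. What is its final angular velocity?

ω = ω₀ + αt = 0 + 5 × 3 = 15 rad/s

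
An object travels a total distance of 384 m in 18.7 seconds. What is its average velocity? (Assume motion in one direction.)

v_avg = Δd / Δt = 384 / 18.7 = 20.53 m/s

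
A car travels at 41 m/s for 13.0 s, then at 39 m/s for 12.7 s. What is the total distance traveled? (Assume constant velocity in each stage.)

d₁ = v₁t₁ = 41 × 13.0 = 533.0 m
d₂ = v₂t₂ = 39 × 12.7 = 495.3 m
d_total = 533.0 + 495.3 = 1028.3 m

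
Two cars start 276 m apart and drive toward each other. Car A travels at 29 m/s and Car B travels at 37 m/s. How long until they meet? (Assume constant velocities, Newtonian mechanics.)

Combined speed: v_combined = 29 + 37 = 66 m/s
Time to meet: t = d/v_combined = 276/66 = 4.18 s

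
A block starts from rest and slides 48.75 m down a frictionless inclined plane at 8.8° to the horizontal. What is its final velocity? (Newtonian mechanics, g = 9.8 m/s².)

a = g sin(θ) = 9.8 × sin(8.8°) = 1.4993 m/s²
v = √(2ad) = √(2 × 1.4993 × 48.75) = 12.09 m/s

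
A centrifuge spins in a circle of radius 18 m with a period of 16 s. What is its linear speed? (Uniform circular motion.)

v = 2πr/T = 2π×18/16 = 7.07 m/s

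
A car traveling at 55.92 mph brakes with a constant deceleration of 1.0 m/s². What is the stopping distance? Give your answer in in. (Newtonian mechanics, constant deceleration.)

v₀ = 55.92 mph × 0.44704 = 24.9985 m/s
d = v₀² / (2a) = 24.9985² / (2 × 1.0) = 624.925 / 2.0 = 312.462 m
d = 312.462 m / 0.0254 = 12300 in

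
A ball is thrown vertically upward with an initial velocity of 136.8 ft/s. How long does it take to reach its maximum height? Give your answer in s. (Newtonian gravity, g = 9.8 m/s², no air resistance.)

v₀ = 136.8 ft/s × 0.3048 = 41.6966 m/s
t_up = v₀ / g = 41.6966 / 9.8 = 4.255 s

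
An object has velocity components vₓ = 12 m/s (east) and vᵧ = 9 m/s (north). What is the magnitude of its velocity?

|v| = √(vₓ² + vᵧ²) = √(12² + 9²) = √(225) = 15.0 m/s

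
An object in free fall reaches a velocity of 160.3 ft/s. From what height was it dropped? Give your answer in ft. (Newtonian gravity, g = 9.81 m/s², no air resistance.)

v = 160.3 ft/s × 0.3048 = 48.8594 m/s
h = v² / (2g) = 48.8594² / (2 × 9.81) = 121.674 m
h = 121.674 m / 0.3048 = 399.2 ft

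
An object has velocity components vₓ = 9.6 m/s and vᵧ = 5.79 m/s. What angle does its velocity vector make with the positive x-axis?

θ = arctan(vᵧ/vₓ) = arctan(5.79/9.6) = 31.1°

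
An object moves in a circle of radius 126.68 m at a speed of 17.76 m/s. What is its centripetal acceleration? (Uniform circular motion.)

a_c = v²/r = 17.76²/126.68 = 315.4176/126.68 = 2.49 m/s²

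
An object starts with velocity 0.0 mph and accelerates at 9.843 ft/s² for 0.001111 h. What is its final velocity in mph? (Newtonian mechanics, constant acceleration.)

v₀ = 0.0 mph × 0.44704 = 0.0 m/s
a = 9.843 ft/s² × 0.3048 = 3.00015 m/s²
t = 0.001111 h × 3600.0 = 3.9996 s
v = v₀ + a × t = 0.0 + 3.00015 × 3.9996 = 11.9994 m/s
v = 11.9994 m/s / 0.44704 = 26.84 mph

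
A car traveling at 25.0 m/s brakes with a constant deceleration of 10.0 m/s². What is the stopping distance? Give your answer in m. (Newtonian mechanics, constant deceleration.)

d = v₀² / (2a) = 25.0² / (2 × 10.0) = 625.0 / 20.0 = 31.25 m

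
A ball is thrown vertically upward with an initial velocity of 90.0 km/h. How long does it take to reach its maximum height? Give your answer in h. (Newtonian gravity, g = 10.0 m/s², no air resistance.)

v₀ = 90.0 km/h × 0.2777777777777778 = 25.0 m/s
t_up = v₀ / g = 25.0 / 10.0 = 2.5 s
t_up = 2.5 s / 3600.0 = 0.0006944 h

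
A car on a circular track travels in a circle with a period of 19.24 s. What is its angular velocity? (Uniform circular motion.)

ω = 2π/T = 2π/19.24 = 0.3266 rad/s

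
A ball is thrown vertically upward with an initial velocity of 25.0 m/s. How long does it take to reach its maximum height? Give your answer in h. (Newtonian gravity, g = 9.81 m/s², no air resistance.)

t_up = v₀ / g = 25.0 / 9.81 = 2.54842 s
t_up = 2.54842 s / 3600.0 = 0.0007079 h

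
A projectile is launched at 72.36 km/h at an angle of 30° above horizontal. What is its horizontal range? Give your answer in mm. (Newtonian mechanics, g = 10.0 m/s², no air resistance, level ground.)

v₀ = 72.36 km/h × 0.2777777777777778 = 20.1 m/s
R = v₀² × sin(2θ) / g = 20.1² × sin(2 × 30°) / 10.0 = 404.01 × 0.866025 / 10.0 = 34.9883 m
R = 34.9883 m / 0.001 = 34990 mm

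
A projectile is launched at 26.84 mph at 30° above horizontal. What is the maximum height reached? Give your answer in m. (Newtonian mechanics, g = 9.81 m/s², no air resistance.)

v₀ = 26.84 mph × 0.44704 = 11.9986 m/s
H = v₀² × sin²(θ) / (2g) = 11.9986² × sin(30°)² / (2 × 9.81) = 143.966 × 0.25 / 19.62 = 1.834 m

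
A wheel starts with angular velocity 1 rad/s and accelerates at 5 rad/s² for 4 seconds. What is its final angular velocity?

ω = ω₀ + αt = 1 + 5 × 4 = 21 rad/s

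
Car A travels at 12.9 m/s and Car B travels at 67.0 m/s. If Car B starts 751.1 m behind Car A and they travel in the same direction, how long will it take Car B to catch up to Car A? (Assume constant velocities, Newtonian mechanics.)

Relative speed: v_rel = 67.0 - 12.9 = 54.1 m/s
Time to catch: t = d₀/v_rel = 751.1/54.1 = 13.88 s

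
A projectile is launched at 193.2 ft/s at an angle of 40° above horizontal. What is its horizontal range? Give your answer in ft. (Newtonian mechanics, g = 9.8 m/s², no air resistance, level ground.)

v₀ = 193.2 ft/s × 0.3048 = 58.8874 m/s
R = v₀² × sin(2θ) / g = 58.8874² × sin(2 × 40°) / 9.8 = 3467.73 × 0.984808 / 9.8 = 348.474 m
R = 348.474 m / 0.3048 = 1143 ft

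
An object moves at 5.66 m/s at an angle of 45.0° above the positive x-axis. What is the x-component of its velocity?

vₓ = v cos(θ) = 5.66 × cos(45.0°) = 4.0 m/s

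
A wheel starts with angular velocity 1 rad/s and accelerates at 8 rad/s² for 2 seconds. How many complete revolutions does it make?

θ = ω₀t + ½αt² = 1×2 + ½×8×2² = 18.0 rad
Total revolutions = θ/(2π) = 18.0/(2π) = 2.86
Complete revolutions = ⌊2.86⌋ = 2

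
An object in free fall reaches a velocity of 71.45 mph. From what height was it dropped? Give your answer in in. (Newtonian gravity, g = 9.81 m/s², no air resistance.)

v = 71.45 mph × 0.44704 = 31.941 m/s
h = v² / (2g) = 31.941² / (2 × 9.81) = 51.9994 m
h = 51.9994 m / 0.0254 = 2047 in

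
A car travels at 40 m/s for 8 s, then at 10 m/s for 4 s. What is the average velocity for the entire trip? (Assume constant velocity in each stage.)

d₁ = v₁t₁ = 40 × 8 = 320 m
d₂ = v₂t₂ = 10 × 4 = 40 m
d_total = 360 m, t_total = 12 s
v_avg = d_total/t_total = 360/12 = 30.0 m/s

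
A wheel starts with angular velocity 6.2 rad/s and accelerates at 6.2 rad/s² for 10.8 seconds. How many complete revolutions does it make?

θ = ω₀t + ½αt² = 6.2×10.8 + ½×6.2×10.8² = 428.544 rad
Total revolutions = θ/(2π) = 428.544/(2π) = 68.2
Complete revolutions = ⌊68.2⌋ = 68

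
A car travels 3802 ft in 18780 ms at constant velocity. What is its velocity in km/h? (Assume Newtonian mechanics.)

d = 3802 ft × 0.3048 = 1158.85 m
t = 18780 ms × 0.001 = 18.78 s
v = d / t = 1158.85 / 18.78 = 61.7066 m/s
v = 61.7066 m/s / 0.2777777777777778 = 222.1 km/h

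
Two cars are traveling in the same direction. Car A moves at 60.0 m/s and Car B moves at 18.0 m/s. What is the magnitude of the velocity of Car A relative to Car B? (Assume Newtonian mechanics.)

v_rel = |v_A - v_B| = |60.0 - 18.0| = 42.0 m/s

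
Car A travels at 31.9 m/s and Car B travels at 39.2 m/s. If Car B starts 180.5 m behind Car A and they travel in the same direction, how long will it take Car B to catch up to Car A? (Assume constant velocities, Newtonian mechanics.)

Relative speed: v_rel = 39.2 - 31.9 = 7.3 m/s
Time to catch: t = d₀/v_rel = 180.5/7.3 = 24.73 s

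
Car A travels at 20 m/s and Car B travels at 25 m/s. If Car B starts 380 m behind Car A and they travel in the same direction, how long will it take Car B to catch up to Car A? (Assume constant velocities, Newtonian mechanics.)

Relative speed: v_rel = 25 - 20 = 5 m/s
Time to catch: t = d₀/v_rel = 380/5 = 76.0 s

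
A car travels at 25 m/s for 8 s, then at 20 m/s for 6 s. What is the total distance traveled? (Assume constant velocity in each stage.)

d₁ = v₁t₁ = 25 × 8 = 200 m
d₂ = v₂t₂ = 20 × 6 = 120 m
d_total = 200 + 120 = 320 m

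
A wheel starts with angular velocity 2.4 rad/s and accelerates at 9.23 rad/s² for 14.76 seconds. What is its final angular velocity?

ω = ω₀ + αt = 2.4 + 9.23 × 14.76 = 138.63 rad/s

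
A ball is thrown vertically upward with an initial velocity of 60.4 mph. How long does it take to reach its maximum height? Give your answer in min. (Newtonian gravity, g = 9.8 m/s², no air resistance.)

v₀ = 60.4 mph × 0.44704 = 27.0012 m/s
t_up = v₀ / g = 27.0012 / 9.8 = 2.75522 s
t_up = 2.75522 s / 60.0 = 0.04592 min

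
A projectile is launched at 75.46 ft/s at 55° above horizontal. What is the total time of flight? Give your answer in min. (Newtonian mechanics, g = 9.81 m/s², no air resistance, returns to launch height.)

v₀ = 75.46 ft/s × 0.3048 = 23.0002 m/s
T = 2 × v₀ × sin(θ) / g = 2 × 23.0002 × sin(55°) / 9.81 = 2 × 23.0002 × 0.819152 / 9.81 = 3.84111 s
T = 3.84111 s / 60.0 = 0.06402 min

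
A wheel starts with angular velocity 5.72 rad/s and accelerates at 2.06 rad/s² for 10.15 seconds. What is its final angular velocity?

ω = ω₀ + αt = 5.72 + 2.06 × 10.15 = 26.63 rad/s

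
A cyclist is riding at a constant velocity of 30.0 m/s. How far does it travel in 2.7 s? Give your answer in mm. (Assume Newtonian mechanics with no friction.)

d = v × t = 30.0 × 2.7 = 81.0 m
d = 81.0 m / 0.001 = 81000 mm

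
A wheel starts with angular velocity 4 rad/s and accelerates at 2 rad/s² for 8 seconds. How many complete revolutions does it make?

θ = ω₀t + ½αt² = 4×8 + ½×2×8² = 96.0 rad
Total revolutions = θ/(2π) = 96.0/(2π) = 15.28
Complete revolutions = ⌊15.28⌋ = 15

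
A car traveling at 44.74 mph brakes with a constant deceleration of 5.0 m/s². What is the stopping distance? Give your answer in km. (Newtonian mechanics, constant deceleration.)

v₀ = 44.74 mph × 0.44704 = 20.0006 m/s
d = v₀² / (2a) = 20.0006² / (2 × 5.0) = 400.024 / 10.0 = 40.0024 m
d = 40.0024 m / 1000.0 = 0.04 km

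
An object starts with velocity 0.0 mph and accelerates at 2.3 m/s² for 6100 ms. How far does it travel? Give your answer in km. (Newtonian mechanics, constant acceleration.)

v₀ = 0.0 mph × 0.44704 = 0.0 m/s
t = 6100 ms × 0.001 = 6.1 s
d = v₀ × t + ½ × a × t² = 0.0 × 6.1 + 0.5 × 2.3 × 6.1² = 42.7915 m
d = 42.7915 m / 1000.0 = 0.04279 km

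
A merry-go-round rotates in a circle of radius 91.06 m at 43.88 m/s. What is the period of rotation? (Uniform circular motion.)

T = 2πr/v = 2π×91.06/43.88 = 13.04 s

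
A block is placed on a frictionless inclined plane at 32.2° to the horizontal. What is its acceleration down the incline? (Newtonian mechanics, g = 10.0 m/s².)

a = g sin(θ) = 10.0 × sin(32.2°) = 10.0 × 0.5329 = 5.33 m/s²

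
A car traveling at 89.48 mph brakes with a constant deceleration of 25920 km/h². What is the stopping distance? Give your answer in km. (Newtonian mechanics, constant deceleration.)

v₀ = 89.48 mph × 0.44704 = 40.0011 m/s
a = 25920 km/h² × 7.716049382716049e-05 = 2.0 m/s²
d = v₀² / (2a) = 40.0011² / (2 × 2.0) = 1600.09 / 4.0 = 400.022 m
d = 400.022 m / 1000.0 = 0.4 km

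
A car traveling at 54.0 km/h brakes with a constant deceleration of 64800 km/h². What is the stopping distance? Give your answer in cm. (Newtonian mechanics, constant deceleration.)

v₀ = 54.0 km/h × 0.2777777777777778 = 15.0 m/s
a = 64800 km/h² × 7.716049382716049e-05 = 5.0 m/s²
d = v₀² / (2a) = 15.0² / (2 × 5.0) = 225.0 / 10.0 = 22.5 m
d = 22.5 m / 0.01 = 2250 cm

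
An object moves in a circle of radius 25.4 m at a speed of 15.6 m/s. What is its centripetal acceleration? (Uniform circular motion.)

a_c = v²/r = 15.6²/25.4 = 243.36/25.4 = 9.58 m/s²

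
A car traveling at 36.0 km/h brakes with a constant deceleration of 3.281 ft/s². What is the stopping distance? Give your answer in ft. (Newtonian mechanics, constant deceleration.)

v₀ = 36.0 km/h × 0.2777777777777778 = 10.0 m/s
a = 3.281 ft/s² × 0.3048 = 1.00005 m/s²
d = v₀² / (2a) = 10.0² / (2 × 1.00005) = 100.0 / 2.0001 = 49.9975 m
d = 49.9975 m / 0.3048 = 164.0 ft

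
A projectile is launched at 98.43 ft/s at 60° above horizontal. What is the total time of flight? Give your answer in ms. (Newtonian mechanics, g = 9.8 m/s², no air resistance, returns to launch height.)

v₀ = 98.43 ft/s × 0.3048 = 30.0015 m/s
T = 2 × v₀ × sin(θ) / g = 2 × 30.0015 × sin(60°) / 9.8 = 2 × 30.0015 × 0.866025 / 9.8 = 5.30246 s
T = 5.30246 s / 0.001 = 5302 ms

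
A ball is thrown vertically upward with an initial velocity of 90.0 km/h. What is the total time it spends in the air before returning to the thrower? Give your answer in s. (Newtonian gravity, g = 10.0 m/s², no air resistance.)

v₀ = 90.0 km/h × 0.2777777777777778 = 25.0 m/s
t_total = 2 × v₀ / g = 2 × 25.0 / 10.0 = 5.0 s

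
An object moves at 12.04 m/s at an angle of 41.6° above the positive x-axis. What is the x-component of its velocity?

vₓ = v cos(θ) = 12.04 × cos(41.6°) = 9.0 m/s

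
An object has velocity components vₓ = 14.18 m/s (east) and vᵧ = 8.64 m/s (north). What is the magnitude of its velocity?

|v| = √(vₓ² + vᵧ²) = √(14.18² + 8.64²) = √(275.722) = 16.6 m/s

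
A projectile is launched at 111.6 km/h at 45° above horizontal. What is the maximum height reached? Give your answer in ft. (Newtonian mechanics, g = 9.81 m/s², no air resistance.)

v₀ = 111.6 km/h × 0.2777777777777778 = 31.0 m/s
H = v₀² × sin²(θ) / (2g) = 31.0² × sin(45°)² / (2 × 9.81) = 961.0 × 0.5 / 19.62 = 24.4903 m
H = 24.4903 m / 0.3048 = 80.35 ft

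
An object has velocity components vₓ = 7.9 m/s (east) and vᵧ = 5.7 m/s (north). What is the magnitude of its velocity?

|v| = √(vₓ² + vᵧ²) = √(7.9² + 5.7²) = √(94.9) = 9.74 m/s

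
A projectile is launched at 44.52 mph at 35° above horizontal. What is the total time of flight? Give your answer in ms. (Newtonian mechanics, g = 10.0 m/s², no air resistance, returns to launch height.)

v₀ = 44.52 mph × 0.44704 = 19.9022 m/s
T = 2 × v₀ × sin(θ) / g = 2 × 19.9022 × sin(35°) / 10.0 = 2 × 19.9022 × 0.573576 / 10.0 = 2.28308 s
T = 2.28308 s / 0.001 = 2283 ms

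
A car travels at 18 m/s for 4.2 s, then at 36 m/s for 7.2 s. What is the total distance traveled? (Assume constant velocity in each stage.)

d₁ = v₁t₁ = 18 × 4.2 = 75.6 m
d₂ = v₂t₂ = 36 × 7.2 = 259.2 m
d_total = 75.6 + 259.2 = 334.8 m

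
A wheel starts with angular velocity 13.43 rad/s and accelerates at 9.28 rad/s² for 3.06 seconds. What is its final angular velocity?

ω = ω₀ + αt = 13.43 + 9.28 × 3.06 = 41.83 rad/s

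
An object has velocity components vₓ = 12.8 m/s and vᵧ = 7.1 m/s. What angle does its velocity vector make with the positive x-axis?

θ = arctan(vᵧ/vₓ) = arctan(7.1/12.8) = 29.02°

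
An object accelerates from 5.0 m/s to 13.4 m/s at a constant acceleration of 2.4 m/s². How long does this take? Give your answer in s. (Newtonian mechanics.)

t = (v - v₀) / a = (13.4 - 5.0) / 2.4 = 3.5 s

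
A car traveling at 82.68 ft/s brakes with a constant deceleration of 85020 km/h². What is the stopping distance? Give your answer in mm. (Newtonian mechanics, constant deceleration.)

v₀ = 82.68 ft/s × 0.3048 = 25.2009 m/s
a = 85020 km/h² × 7.716049382716049e-05 = 6.56019 m/s²
d = v₀² / (2a) = 25.2009² / (2 × 6.56019) = 635.085 / 13.1204 = 48.4044 m
d = 48.4044 m / 0.001 = 48400 mm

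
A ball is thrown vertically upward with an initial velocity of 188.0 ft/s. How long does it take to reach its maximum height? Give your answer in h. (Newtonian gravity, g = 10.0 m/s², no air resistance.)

v₀ = 188.0 ft/s × 0.3048 = 57.3024 m/s
t_up = v₀ / g = 57.3024 / 10.0 = 5.73024 s
t_up = 5.73024 s / 3600.0 = 0.001592 h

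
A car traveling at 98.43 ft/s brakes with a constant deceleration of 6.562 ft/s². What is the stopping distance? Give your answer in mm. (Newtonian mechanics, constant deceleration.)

v₀ = 98.43 ft/s × 0.3048 = 30.0015 m/s
a = 6.562 ft/s² × 0.3048 = 2.0001 m/s²
d = v₀² / (2a) = 30.0015² / (2 × 2.0001) = 900.09 / 4.0002 = 225.011 m
d = 225.011 m / 0.001 = 225000 mm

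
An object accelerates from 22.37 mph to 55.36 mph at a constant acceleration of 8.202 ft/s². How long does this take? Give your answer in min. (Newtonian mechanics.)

v₀ = 22.37 mph × 0.44704 = 10.0003 m/s
v = 55.36 mph × 0.44704 = 24.7481 m/s
a = 8.202 ft/s² × 0.3048 = 2.49997 m/s²
t = (v - v₀) / a = (24.7481 - 10.0003) / 2.49997 = 5.89919 s
t = 5.89919 s / 60.0 = 0.09832 min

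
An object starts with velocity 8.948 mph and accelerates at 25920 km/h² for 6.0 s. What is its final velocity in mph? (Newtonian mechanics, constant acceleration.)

v₀ = 8.948 mph × 0.44704 = 4.00011 m/s
a = 25920 km/h² × 7.716049382716049e-05 = 2.0 m/s²
v = v₀ + a × t = 4.00011 + 2.0 × 6.0 = 16.0001 m/s
v = 16.0001 m/s / 0.44704 = 35.79 mph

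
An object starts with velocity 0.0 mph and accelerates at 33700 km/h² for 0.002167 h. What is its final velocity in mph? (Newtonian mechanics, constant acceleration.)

v₀ = 0.0 mph × 0.44704 = 0.0 m/s
a = 33700 km/h² × 7.716049382716049e-05 = 2.60031 m/s²
t = 0.002167 h × 3600.0 = 7.8012 s
v = v₀ + a × t = 0.0 + 2.60031 × 7.8012 = 20.2855 m/s
v = 20.2855 m/s / 0.44704 = 45.38 mph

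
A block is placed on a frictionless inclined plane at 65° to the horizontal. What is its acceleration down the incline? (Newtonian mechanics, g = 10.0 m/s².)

a = g sin(θ) = 10.0 × sin(65°) = 10.0 × 0.9063 = 9.06 m/s²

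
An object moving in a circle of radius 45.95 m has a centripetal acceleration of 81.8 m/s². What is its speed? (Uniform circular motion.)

v = √(a_c × r) = √(81.8 × 45.95) = 61.31 m/s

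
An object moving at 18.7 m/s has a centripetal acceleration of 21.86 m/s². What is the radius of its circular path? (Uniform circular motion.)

r = v²/a_c = 18.7²/21.86 = 16.0 m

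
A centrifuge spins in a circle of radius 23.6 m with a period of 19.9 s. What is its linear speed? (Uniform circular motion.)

v = 2πr/T = 2π×23.6/19.9 = 7.45 m/s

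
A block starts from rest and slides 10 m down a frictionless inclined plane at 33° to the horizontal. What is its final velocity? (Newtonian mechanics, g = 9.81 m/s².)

a = g sin(θ) = 9.81 × sin(33°) = 5.3429 m/s²
v = √(2ad) = √(2 × 5.3429 × 10) = 10.34 m/s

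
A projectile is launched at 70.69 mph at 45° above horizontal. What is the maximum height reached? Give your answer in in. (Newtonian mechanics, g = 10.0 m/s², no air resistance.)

v₀ = 70.69 mph × 0.44704 = 31.6013 m/s
H = v₀² × sin²(θ) / (2g) = 31.6013² × sin(45°)² / (2 × 10.0) = 998.642 × 0.5 / 20.0 = 24.9661 m
H = 24.9661 m / 0.0254 = 982.9 in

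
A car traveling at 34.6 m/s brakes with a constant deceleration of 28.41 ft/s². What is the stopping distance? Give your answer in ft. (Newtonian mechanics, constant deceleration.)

a = 28.41 ft/s² × 0.3048 = 8.65937 m/s²
d = v₀² / (2a) = 34.6² / (2 × 8.65937) = 1197.16 / 17.3187 = 69.1253 m
d = 69.1253 m / 0.3048 = 226.8 ft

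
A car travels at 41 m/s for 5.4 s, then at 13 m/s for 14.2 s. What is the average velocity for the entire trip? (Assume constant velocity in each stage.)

d₁ = v₁t₁ = 41 × 5.4 = 221.4 m
d₂ = v₂t₂ = 13 × 14.2 = 184.6 m
d_total = 406.0 m, t_total = 19.6 s
v_avg = d_total/t_total = 406.0/19.6 = 20.71 m/s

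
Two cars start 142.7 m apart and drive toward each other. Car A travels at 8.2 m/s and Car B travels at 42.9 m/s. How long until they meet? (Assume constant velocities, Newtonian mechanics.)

Combined speed: v_combined = 8.2 + 42.9 = 51.1 m/s
Time to meet: t = d/v_combined = 142.7/51.1 = 2.79 s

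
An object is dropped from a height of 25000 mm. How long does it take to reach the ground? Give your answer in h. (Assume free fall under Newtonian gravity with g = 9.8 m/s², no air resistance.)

h = 25000 mm × 0.001 = 25.0 m
t = √(2h/g) = √(2 × 25.0 / 9.8) = 2.25877 s
t = 2.25877 s / 3600.0 = 0.0006274 h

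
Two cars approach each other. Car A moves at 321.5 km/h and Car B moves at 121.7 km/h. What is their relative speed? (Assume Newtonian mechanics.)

v_rel = v_A + v_B = 321.5 + 121.7 = 443.2 km/h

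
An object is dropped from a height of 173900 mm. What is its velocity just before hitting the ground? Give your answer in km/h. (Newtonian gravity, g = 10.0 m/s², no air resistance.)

h = 173900 mm × 0.001 = 173.9 m
v = √(2gh) = √(2 × 10.0 × 173.9) = 58.9746 m/s
v = 58.9746 m/s / 0.2777777777777778 = 212.3 km/h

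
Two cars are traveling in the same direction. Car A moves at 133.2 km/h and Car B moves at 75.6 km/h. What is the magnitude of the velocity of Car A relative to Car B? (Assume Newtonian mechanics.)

v_rel = |v_A - v_B| = |133.2 - 75.6| = 57.6 km/h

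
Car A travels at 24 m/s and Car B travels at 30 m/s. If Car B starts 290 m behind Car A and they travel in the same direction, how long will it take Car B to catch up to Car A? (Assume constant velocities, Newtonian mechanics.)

Relative speed: v_rel = 30 - 24 = 6 m/s
Time to catch: t = d₀/v_rel = 290/6 = 48.33 s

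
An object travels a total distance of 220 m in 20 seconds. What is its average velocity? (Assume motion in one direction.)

v_avg = Δd / Δt = 220 / 20 = 11.0 m/s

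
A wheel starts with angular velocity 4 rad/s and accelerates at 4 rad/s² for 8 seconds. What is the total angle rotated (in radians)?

θ = ω₀t + ½αt² = 4×8 + ½×4×8² = 160.0 rad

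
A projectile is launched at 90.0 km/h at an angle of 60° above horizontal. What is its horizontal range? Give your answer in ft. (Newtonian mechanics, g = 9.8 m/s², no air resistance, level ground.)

v₀ = 90.0 km/h × 0.2777777777777778 = 25.0 m/s
R = v₀² × sin(2θ) / g = 25.0² × sin(2 × 60°) / 9.8 = 625.0 × 0.866025 / 9.8 = 55.2312 m
R = 55.2312 m / 0.3048 = 181.2 ft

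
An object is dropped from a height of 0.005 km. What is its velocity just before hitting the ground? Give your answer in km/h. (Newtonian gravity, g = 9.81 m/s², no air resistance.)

h = 0.005 km × 1000.0 = 5.0 m
v = √(2gh) = √(2 × 9.81 × 5.0) = 9.90454 m/s
v = 9.90454 m/s / 0.2777777777777778 = 35.66 km/h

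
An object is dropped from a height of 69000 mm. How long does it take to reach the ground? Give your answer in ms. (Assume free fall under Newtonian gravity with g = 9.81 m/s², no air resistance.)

h = 69000 mm × 0.001 = 69.0 m
t = √(2h/g) = √(2 × 69.0 / 9.81) = 3.75064 s
t = 3.75064 s / 0.001 = 3751 ms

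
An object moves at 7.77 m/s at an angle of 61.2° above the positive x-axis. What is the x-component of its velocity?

vₓ = v cos(θ) = 7.77 × cos(61.2°) = 3.74 m/s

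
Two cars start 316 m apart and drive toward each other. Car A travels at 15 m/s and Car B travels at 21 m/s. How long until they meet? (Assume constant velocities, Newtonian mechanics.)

Combined speed: v_combined = 15 + 21 = 36 m/s
Time to meet: t = d/v_combined = 316/36 = 8.78 s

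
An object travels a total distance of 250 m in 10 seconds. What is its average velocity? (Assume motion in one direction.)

v_avg = Δd / Δt = 250 / 10 = 25.0 m/s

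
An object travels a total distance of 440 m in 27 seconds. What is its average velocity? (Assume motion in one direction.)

v_avg = Δd / Δt = 440 / 27 = 16.3 m/s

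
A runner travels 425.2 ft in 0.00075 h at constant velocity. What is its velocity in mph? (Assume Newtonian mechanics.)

d = 425.2 ft × 0.3048 = 129.601 m
t = 0.00075 h × 3600.0 = 2.7 s
v = d / t = 129.601 / 2.7 = 48.0004 m/s
v = 48.0004 m/s / 0.44704 = 107.4 mph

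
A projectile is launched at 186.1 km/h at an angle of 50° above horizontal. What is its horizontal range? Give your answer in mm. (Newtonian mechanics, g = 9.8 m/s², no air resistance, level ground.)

v₀ = 186.1 km/h × 0.2777777777777778 = 51.6944 m/s
R = v₀² × sin(2θ) / g = 51.6944² × sin(2 × 50°) / 9.8 = 2672.31 × 0.984808 / 9.8 = 268.542 m
R = 268.542 m / 0.001 = 268500 mm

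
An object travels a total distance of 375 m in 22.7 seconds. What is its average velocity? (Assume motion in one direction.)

v_avg = Δd / Δt = 375 / 22.7 = 16.52 m/s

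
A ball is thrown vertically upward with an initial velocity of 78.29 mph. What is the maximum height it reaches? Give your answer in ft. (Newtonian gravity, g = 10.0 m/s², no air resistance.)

v₀ = 78.29 mph × 0.44704 = 34.9988 m/s
h_max = v₀² / (2g) = 34.9988² / (2 × 10.0) = 1224.92 / 20.0 = 61.246 m
h_max = 61.246 m / 0.3048 = 200.9 ft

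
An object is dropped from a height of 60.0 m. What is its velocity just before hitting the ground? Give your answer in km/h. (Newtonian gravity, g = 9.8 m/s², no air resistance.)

v = √(2gh) = √(2 × 9.8 × 60.0) = 34.2929 m/s
v = 34.2929 m/s / 0.2777777777777778 = 123.5 km/h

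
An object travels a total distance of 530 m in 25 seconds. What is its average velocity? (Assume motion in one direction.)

v_avg = Δd / Δt = 530 / 25 = 21.2 m/s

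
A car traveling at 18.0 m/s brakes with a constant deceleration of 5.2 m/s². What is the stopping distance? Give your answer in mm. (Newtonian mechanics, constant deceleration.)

d = v₀² / (2a) = 18.0² / (2 × 5.2) = 324.0 / 10.4 = 31.1538 m
d = 31.1538 m / 0.001 = 31150 mm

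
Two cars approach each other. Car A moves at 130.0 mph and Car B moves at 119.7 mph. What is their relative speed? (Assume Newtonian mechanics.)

v_rel = v_A + v_B = 130.0 + 119.7 = 249.7 mph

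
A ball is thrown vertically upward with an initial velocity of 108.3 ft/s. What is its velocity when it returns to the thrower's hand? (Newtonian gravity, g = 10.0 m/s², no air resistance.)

By conservation of energy (no air resistance), the ball returns to the throw height with the same speed as launch, but directed downward.
|v_ground| = v₀ = 108.3 ft/s
v_ground = 108.3 ft/s (downward)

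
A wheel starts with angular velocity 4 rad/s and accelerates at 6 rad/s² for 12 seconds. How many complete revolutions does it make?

θ = ω₀t + ½αt² = 4×12 + ½×6×12² = 480.0 rad
Total revolutions = θ/(2π) = 480.0/(2π) = 76.39
Complete revolutions = ⌊76.39⌋ = 76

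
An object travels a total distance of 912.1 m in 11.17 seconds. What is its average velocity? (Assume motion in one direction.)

v_avg = Δd / Δt = 912.1 / 11.17 = 81.66 m/s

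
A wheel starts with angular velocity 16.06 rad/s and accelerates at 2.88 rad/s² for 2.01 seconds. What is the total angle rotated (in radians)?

θ = ω₀t + ½αt² = 16.06×2.01 + ½×2.88×2.01² = 38.1 rad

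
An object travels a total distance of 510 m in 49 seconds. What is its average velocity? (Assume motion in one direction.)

v_avg = Δd / Δt = 510 / 49 = 10.41 m/s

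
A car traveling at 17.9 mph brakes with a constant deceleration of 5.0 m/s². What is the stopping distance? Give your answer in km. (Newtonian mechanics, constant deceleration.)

v₀ = 17.9 mph × 0.44704 = 8.00202 m/s
d = v₀² / (2a) = 8.00202² / (2 × 5.0) = 64.0323 / 10.0 = 6.40323 m
d = 6.40323 m / 1000.0 = 0.006403 km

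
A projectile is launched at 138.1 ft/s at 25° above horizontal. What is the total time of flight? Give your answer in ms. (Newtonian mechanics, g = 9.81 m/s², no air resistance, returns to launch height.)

v₀ = 138.1 ft/s × 0.3048 = 42.0929 m/s
T = 2 × v₀ × sin(θ) / g = 2 × 42.0929 × sin(25°) / 9.81 = 2 × 42.0929 × 0.422618 / 9.81 = 3.62675 s
T = 3.62675 s / 0.001 = 3627 ms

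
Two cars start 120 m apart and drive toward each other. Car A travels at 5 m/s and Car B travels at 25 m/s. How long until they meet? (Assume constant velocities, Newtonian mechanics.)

Combined speed: v_combined = 5 + 25 = 30 m/s
Time to meet: t = d/v_combined = 120/30 = 4.0 s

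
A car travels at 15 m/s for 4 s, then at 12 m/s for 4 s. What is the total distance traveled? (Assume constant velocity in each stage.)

d₁ = v₁t₁ = 15 × 4 = 60 m
d₂ = v₂t₂ = 12 × 4 = 48 m
d_total = 60 + 48 = 108 m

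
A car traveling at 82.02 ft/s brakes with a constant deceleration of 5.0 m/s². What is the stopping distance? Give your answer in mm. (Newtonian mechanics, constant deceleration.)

v₀ = 82.02 ft/s × 0.3048 = 24.9997 m/s
d = v₀² / (2a) = 24.9997² / (2 × 5.0) = 624.985 / 10.0 = 62.4985 m
d = 62.4985 m / 0.001 = 62500 mm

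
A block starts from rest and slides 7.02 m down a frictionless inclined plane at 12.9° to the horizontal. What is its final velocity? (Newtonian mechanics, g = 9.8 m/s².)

a = g sin(θ) = 9.8 × sin(12.9°) = 2.1879 m/s²
v = √(2ad) = √(2 × 2.1879 × 7.02) = 5.54 m/s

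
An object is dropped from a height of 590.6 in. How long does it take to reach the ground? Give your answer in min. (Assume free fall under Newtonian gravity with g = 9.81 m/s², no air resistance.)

h = 590.6 in × 0.0254 = 15.0012 m
t = √(2h/g) = √(2 × 15.0012 / 9.81) = 1.74881 s
t = 1.74881 s / 60.0 = 0.02915 min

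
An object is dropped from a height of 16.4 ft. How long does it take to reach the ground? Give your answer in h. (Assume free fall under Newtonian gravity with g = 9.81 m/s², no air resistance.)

h = 16.4 ft × 0.3048 = 4.99872 m
t = √(2h/g) = √(2 × 4.99872 / 9.81) = 1.00951 s
t = 1.00951 s / 3600.0 = 0.0002804 h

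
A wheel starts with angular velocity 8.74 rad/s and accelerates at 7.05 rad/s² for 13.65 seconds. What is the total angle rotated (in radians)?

θ = ω₀t + ½αt² = 8.74×13.65 + ½×7.05×13.65² = 776.09 rad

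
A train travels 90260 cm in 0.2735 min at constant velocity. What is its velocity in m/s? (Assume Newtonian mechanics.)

d = 90260 cm × 0.01 = 902.6 m
t = 0.2735 min × 60.0 = 16.41 s
v = d / t = 902.6 / 16.41 = 55.0 m/s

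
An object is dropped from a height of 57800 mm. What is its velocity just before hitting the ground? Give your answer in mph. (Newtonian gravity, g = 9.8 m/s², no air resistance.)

h = 57800 mm × 0.001 = 57.8 m
v = √(2gh) = √(2 × 9.8 × 57.8) = 33.6583 m/s
v = 33.6583 m/s / 0.44704 = 75.29 mph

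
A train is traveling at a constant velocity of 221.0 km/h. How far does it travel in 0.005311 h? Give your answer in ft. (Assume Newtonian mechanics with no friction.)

v = 221.0 km/h × 0.2777777777777778 = 61.3889 m/s
t = 0.005311 h × 3600.0 = 19.1196 s
d = v × t = 61.3889 × 19.1196 = 1173.73 m
d = 1173.73 m / 0.3048 = 3851 ft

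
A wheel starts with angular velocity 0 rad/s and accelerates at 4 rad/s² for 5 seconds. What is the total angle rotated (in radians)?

θ = ω₀t + ½αt² = 0×5 + ½×4×5² = 50.0 rad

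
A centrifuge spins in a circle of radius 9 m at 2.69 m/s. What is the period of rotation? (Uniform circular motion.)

T = 2πr/v = 2π×9/2.69 = 21.02 s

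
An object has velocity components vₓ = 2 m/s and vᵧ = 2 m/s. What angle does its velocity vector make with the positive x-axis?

θ = arctan(vᵧ/vₓ) = arctan(2/2) = 45.0°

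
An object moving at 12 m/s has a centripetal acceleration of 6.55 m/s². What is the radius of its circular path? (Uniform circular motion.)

r = v²/a_c = 12²/6.55 = 21.98 m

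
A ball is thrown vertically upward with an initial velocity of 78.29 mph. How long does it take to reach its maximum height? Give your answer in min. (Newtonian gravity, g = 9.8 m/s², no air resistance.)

v₀ = 78.29 mph × 0.44704 = 34.9988 m/s
t_up = v₀ / g = 34.9988 / 9.8 = 3.57131 s
t_up = 3.57131 s / 60.0 = 0.05952 min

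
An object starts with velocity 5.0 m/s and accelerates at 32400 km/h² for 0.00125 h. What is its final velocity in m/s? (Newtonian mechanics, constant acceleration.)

a = 32400 km/h² × 7.716049382716049e-05 = 2.5 m/s²
t = 0.00125 h × 3600.0 = 4.5 s
v = v₀ + a × t = 5.0 + 2.5 × 4.5 = 16.25 m/s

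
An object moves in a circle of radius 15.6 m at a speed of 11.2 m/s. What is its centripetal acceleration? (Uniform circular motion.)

a_c = v²/r = 11.2²/15.6 = 125.44/15.6 = 8.04 m/s²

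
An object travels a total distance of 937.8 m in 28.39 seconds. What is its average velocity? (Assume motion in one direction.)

v_avg = Δd / Δt = 937.8 / 28.39 = 33.03 m/s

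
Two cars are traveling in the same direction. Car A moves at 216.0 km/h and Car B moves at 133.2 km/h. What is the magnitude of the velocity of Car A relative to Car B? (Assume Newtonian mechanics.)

v_rel = |v_A - v_B| = |216.0 - 133.2| = 82.8 km/h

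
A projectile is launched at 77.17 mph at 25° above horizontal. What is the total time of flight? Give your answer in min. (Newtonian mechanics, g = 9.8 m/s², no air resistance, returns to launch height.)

v₀ = 77.17 mph × 0.44704 = 34.4981 m/s
T = 2 × v₀ × sin(θ) / g = 2 × 34.4981 × sin(25°) / 9.8 = 2 × 34.4981 × 0.422618 / 9.8 = 2.97541 s
T = 2.97541 s / 60.0 = 0.04959 min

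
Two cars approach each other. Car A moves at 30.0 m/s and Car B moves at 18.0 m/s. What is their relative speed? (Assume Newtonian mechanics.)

v_rel = v_A + v_B = 30.0 + 18.0 = 48.0 m/s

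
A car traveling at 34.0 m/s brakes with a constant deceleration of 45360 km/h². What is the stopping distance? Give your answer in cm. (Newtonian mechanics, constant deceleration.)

a = 45360 km/h² × 7.716049382716049e-05 = 3.5 m/s²
d = v₀² / (2a) = 34.0² / (2 × 3.5) = 1156.0 / 7.0 = 165.143 m
d = 165.143 m / 0.01 = 16510 cm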